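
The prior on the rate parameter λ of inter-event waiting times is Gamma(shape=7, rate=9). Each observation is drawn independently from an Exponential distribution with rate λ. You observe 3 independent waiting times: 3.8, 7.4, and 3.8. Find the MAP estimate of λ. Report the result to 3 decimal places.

The Exponential(rate=λ) likelihood is ∝ λ^n e^(−λΣtᵢ). Here n = 3 and Σtᵢ = 3.8 + 7.4 + 3.8 = 15.
Posterior ∝ λ^6e^(−9λ) · λ^3e^(−15λ) = λ^9e^(−24λ), i.e. Gamma(10, 24).
Mode = (a−1)/b = 9/24 ≈ 0.375.

λ̂_MAP = 0.375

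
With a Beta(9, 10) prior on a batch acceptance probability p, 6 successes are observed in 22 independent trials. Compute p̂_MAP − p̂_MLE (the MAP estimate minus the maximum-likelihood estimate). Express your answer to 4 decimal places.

Posterior is Beta(15, 26); MAP = (15−1)/(41−2) = 14/39 ≈ 0.35897.
MLE ignores the prior: p̂_MLE = k/n = 6/22 ≈ 0.27273.
Difference = 14/39 − 6/22 = 37/429 ≈ 0.0862.

MAP − MLE = 0.0862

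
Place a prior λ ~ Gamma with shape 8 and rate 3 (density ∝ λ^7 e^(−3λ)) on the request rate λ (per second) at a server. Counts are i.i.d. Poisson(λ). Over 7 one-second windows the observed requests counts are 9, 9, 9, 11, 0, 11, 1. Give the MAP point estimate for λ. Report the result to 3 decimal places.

λ̂_MAP = 5.700

Σxᵢ = 9+9+9+11+0+11+1 = 50, with n = 7.
Posterior ∝ λ^7e^(−3λ) · λ^50e^(−7λ) = λ^57e^(−10λ), i.e. Gamma(shape=58, rate=10).
The mode of a Gamma(a, b) with a ≥ 1 (shape–rate) is (a−1)/b = 57/10 ≈ 5.700.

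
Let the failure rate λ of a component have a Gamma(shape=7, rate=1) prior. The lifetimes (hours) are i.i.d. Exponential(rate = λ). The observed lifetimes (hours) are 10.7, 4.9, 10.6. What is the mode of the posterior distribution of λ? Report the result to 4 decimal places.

The Exponential(rate=λ) likelihood is ∝ λ^n e^(−λΣtᵢ). Here n = 3 and Σtᵢ = 10.7 + 4.9 + 10.6 = 26.2.
Posterior ∝ λ^6e^(−1λ) · λ^3e^(−26.2λ) = λ^9e^(−27.2λ), i.e. Gamma(10, 27.2).
Mode = (a−1)/b = 9/27.2 ≈ 0.3309.

λ̂_MAP = 0.3309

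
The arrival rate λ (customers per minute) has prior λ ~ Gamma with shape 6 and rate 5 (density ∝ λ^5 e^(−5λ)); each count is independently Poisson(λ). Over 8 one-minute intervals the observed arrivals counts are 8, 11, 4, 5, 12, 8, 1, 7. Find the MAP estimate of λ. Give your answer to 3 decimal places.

λ̂_MAP = 4.692

Σxᵢ = 8+11+4+5+12+8+1+7 = 56, with n = 8.
Posterior ∝ λ^5e^(−5λ) · λ^56e^(−8λ) = λ^61e^(−13λ), i.e. Gamma(shape=62, rate=13).
The mode of a Gamma(a, b) with a ≥ 1 (shape–rate) is (a−1)/b = 61/13 ≈ 4.692.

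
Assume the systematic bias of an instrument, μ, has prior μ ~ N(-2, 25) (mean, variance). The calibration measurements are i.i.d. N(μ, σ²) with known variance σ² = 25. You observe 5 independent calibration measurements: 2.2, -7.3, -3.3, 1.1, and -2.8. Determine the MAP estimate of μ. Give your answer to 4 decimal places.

n = 5; x̄ = (2.2 + (-7.3) + (-3.3) + 1.1 + (-2.8))/5 = -10.1/5 = -2.02.
For a Normal prior and Normal likelihood with known variance, the posterior is Normal; its mode equals its mean, the precision-weighted average.
Prior precision 1/σ₀² = 1/25 = 0.04; data precision n/σ² = 5/25 = 0.2.
μ̂ = (0.04·(-2) + 0.2·(-2.02)) / (0.04 + 0.2) = (-0.484)/0.24 = -121/60 ≈ -2.0167.

μ̂_MAP = -2.0167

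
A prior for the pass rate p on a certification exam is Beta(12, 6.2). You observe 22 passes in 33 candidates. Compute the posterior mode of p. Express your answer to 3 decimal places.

Prior: Beta(12, 6.2).
Data: 22 successes in 33 trials. The binomial likelihood contributes p^22(1−p)^11, so the posterior is Beta(12+22, 6.2+11) = Beta(34, 17.2).
For Beta(a, b) with a, b > 1 the mode is (a−1)/(a+b−2) = 33/49.2 ≈ 0.671.

p̂_MAP = 0.671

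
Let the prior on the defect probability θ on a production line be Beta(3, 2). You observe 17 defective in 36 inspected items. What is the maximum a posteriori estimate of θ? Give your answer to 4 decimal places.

Prior: Beta(3, 2).
Data: 17 successes in 36 trials. The binomial likelihood contributes θ^17(1−θ)^19, so the posterior is Beta(3+17, 2+19) = Beta(20, 21).
For Beta(a, b) with a, b > 1 the mode is (a−1)/(a+b−2) = 19/39 ≈ 0.4872.

θ̂_MAP = 0.4872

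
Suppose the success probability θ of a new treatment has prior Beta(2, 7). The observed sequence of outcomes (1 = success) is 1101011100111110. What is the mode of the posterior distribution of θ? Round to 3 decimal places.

Prior: Beta(2, 7).
Data: 11 successes in 16 trials (from the sequence). The binomial likelihood contributes θ^11(1−θ)^5, so the posterior is Beta(2+11, 7+5) = Beta(13, 12).
For Beta(a, b) with a, b > 1 the mode is (a−1)/(a+b−2) = 12/23 ≈ 0.522.

θ̂_MAP = 0.522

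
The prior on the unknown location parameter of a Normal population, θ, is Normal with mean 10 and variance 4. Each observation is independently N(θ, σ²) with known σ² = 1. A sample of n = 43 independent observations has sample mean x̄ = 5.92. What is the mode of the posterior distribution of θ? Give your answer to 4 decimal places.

n = 43, x̄ = 5.92.
For a Normal prior and Normal likelihood with known variance, the posterior is Normal; its mode equals its mean, the precision-weighted average.
Prior precision 1/σ₀² = 1/4 = 0.25; data precision n/σ² = 43/1 = 43.
θ̂ = (0.25·10 + 43·5.92) / (0.25 + 43) = 257.06/43.25 = 25706/4325 ≈ 5.9436.

θ̂_MAP = 5.9436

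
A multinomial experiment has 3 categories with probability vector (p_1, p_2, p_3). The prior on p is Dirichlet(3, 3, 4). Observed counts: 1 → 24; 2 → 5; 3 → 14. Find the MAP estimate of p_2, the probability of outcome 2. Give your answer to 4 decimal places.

The posterior is Dirichlet(αᵢ + nᵢ) = Dirichlet(27, 8, 18).
For a Dirichlet(a₁,…,a_K) with all aᵢ > 1, the mode has j-th component (aⱼ − 1)/(Σaᵢ − K).
Here Σaᵢ = 53 and K = 3, so p_2 = (8 − 1)/(53 − 3) = 7/50 ≈ 0.1400.

MAP estimate: 0.1400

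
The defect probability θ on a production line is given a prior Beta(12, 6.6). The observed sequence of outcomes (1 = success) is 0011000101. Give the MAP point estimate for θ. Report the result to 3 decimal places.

θ̂_MAP = 0.564

Prior: Beta(12, 6.6).
Data: 4 successes in 10 trials (from the sequence). The binomial likelihood contributes θ^4(1−θ)^6, so the posterior is Beta(12+4, 6.6+6) = Beta(16, 12.6).
For Beta(a, b) with a, b > 1 the mode is (a−1)/(a+b−2) = 15/26.6 ≈ 0.564.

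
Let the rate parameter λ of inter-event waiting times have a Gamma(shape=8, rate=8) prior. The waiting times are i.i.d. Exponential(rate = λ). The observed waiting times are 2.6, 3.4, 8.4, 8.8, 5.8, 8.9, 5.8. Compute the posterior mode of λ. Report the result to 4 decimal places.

λ̂_MAP = 0.2708

The Exponential(rate=λ) likelihood is ∝ λ^n e^(−λΣtᵢ). Here n = 7 and Σtᵢ = 2.6 + 3.4 + 8.4 + 8.8 + 5.8 + 8.9 + 5.8 = 43.7.
Posterior ∝ λ^7e^(−8λ) · λ^7e^(−43.7λ) = λ^14e^(−51.7λ), i.e. Gamma(15, 51.7).
Mode = (a−1)/b = 14/51.7 ≈ 0.2708.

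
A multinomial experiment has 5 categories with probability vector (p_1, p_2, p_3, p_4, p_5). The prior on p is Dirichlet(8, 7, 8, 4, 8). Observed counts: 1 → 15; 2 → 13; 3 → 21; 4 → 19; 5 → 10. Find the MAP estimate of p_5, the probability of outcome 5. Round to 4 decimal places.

The posterior is Dirichlet(αᵢ + nᵢ) = Dirichlet(23, 20, 29, 23, 18).
For a Dirichlet(a₁,…,a_K) with all aᵢ > 1, the mode has j-th component (aⱼ − 1)/(Σaᵢ − K).
Here Σaᵢ = 113 and K = 5, so p_5 = (18 − 1)/(113 − 5) = 17/108 ≈ 0.1574.

MAP estimate: 0.1574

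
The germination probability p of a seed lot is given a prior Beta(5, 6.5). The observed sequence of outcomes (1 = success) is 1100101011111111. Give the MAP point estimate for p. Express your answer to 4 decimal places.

Prior: Beta(5, 6.5).
Data: 12 successes in 16 trials (from the sequence). The binomial likelihood contributes p^12(1−p)^4, so the posterior is Beta(5+12, 6.5+4) = Beta(17, 10.5).
For Beta(a, b) with a, b > 1 the mode is (a−1)/(a+b−2) = 16/25.5 ≈ 0.6275.

p̂_MAP = 0.6275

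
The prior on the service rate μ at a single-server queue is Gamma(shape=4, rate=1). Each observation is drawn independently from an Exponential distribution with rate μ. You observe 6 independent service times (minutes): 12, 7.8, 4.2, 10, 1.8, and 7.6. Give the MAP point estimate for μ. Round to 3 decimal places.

The Exponential(rate=μ) likelihood is ∝ μ^n e^(−μΣtᵢ). Here n = 6 and Σtᵢ = 12 + 7.8 + 4.2 + 10 + 1.8 + 7.6 = 43.4.
Posterior ∝ μ^3e^(−1μ) · μ^6e^(−43.4μ) = μ^9e^(−44.4μ), i.e. Gamma(10, 44.4).
Mode = (a−1)/b = 9/44.4 ≈ 0.203.

μ̂_MAP = 0.203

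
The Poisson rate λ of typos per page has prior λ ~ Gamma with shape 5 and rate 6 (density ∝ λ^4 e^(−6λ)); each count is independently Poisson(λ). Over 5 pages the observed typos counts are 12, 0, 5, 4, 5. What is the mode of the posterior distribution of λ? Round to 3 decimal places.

λ̂_MAP = 2.727

Σxᵢ = 12+0+5+4+5 = 26, with n = 5.
Posterior ∝ λ^4e^(−6λ) · λ^26e^(−5λ) = λ^30e^(−11λ), i.e. Gamma(shape=31, rate=11).
The mode of a Gamma(a, b) with a ≥ 1 (shape–rate) is (a−1)/b = 30/11 ≈ 2.727.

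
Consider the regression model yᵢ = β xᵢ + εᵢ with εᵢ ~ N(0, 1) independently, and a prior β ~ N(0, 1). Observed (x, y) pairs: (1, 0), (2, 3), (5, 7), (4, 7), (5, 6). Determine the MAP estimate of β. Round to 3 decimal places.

log p(β | y) = −Σ(yᵢ − βxᵢ)²/(2·1) − β²/(2·1) + const.
Setting the derivative to zero: Σxᵢ(yᵢ − βxᵢ)/1 − β/1 = 0, so β = Σxᵢyᵢ / (Σxᵢ² + σ²/τ²).
Σxᵢyᵢ = 1·0 + 2·3 + 5·7 + 4·7 + 5·6 = 99; Σxᵢ² = 71; σ²/τ² = 1.
β̂_MAP = 99 / (71 + 1) = 99/72 ≈ 1.375.

β̂_MAP = 1.375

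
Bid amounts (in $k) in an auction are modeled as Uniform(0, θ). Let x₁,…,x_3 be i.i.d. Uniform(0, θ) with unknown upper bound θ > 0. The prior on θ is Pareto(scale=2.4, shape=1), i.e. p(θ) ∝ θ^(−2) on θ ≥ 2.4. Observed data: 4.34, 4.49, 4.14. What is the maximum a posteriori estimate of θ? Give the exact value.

The Uniform(0, θ) likelihood is θ^(−n) for θ ≥ max(xᵢ), zero otherwise. Here max(xᵢ) = 4.49.
Posterior ∝ θ^(−2) · θ^(−3) = θ^(−5) on θ ≥ max(2.4, 4.49) = 4.49.
This density is strictly decreasing in θ, so the posterior mode lies at the lower boundary of the support.

θ̂_MAP = 4.49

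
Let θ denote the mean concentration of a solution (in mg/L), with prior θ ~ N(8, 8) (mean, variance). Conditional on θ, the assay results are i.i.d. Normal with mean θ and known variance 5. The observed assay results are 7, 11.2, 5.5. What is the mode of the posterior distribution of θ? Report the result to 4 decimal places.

n = 3; x̄ = (7 + 11.2 + 5.5)/3 = 23.7/3 = 7.9.
For a Normal prior and Normal likelihood with known variance, the posterior is Normal; its mode equals its mean, the precision-weighted average.
Prior precision 1/σ₀² = 1/8 = 0.125; data precision n/σ² = 3/5 = 0.6.
θ̂ = (0.125·8 + 0.6·7.9) / (0.125 + 0.6) = 5.74/0.725 = 1148/145 ≈ 7.9172.

θ̂_MAP = 7.9172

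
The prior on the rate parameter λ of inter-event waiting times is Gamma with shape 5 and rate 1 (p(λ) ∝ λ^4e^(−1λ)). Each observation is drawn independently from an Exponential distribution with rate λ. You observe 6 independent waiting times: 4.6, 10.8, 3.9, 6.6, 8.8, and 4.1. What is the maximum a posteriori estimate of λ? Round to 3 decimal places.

λ̂_MAP = 0.251

The Exponential(rate=λ) likelihood is ∝ λ^n e^(−λΣtᵢ). Here n = 6 and Σtᵢ = 4.6 + 10.8 + 3.9 + 6.6 + 8.8 + 4.1 = 38.8.
Posterior ∝ λ^4e^(−1λ) · λ^6e^(−38.8λ) = λ^10e^(−39.8λ), i.e. Gamma(11, 39.8).
Mode = (a−1)/b = 10/39.8 ≈ 0.251.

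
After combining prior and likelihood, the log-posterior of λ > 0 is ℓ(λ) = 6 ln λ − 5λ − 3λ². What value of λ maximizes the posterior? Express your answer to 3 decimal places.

λ̂_MAP = 0.667

ℓ'(λ) = 6/λ − 5 − 6λ. Setting this to zero and multiplying by λ: 6λ² + 5λ − 6 = 0.
λ = (−5 + √(5² + 4·6·6)) / (2·6) = (−5 + √169) / 12 = (−5 + 13)/12 = 2/3.
ℓ''(λ) = −6/λ² − 6 < 0, confirming a maximum.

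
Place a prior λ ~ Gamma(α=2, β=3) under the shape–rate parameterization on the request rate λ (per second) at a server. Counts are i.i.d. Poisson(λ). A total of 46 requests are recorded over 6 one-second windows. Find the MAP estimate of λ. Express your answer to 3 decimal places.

λ̂_MAP = 5.222

Σxᵢ = 46, n = 6.
Posterior ∝ λe^(−3λ) · λ^46e^(−6λ) = λ^47e^(−9λ), i.e. Gamma(shape=48, rate=9).
The mode of a Gamma(a, b) with a ≥ 1 (shape–rate) is (a−1)/b = 47/9 ≈ 5.222.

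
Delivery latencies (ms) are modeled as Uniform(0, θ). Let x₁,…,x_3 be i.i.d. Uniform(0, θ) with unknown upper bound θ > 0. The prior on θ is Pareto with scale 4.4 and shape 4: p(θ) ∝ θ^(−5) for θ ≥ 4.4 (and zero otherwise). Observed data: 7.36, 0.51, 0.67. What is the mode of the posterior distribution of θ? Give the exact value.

θ̂_MAP = 7.36

The Uniform(0, θ) likelihood is θ^(−n) for θ ≥ max(xᵢ), zero otherwise. Here max(xᵢ) = 7.36.
Posterior ∝ θ^(−5) · θ^(−3) = θ^(−8) on θ ≥ max(4.4, 7.36) = 7.36.
This density is strictly decreasing in θ, so the posterior mode lies at the lower boundary of the support.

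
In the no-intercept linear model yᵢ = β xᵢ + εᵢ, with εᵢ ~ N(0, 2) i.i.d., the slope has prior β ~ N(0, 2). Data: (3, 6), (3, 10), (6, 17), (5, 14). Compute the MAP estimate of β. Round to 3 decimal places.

β̂_MAP = 2.750

log p(β | y) = −Σ(yᵢ − βxᵢ)²/(2·2) − β²/(2·2) + const.
Setting the derivative to zero: Σxᵢ(yᵢ − βxᵢ)/2 − β/2 = 0, so β = Σxᵢyᵢ / (Σxᵢ² + σ²/τ²).
Σxᵢyᵢ = 3·6 + 3·10 + 6·17 + 5·14 = 220; Σxᵢ² = 79; σ²/τ² = 1.
β̂_MAP = 220 / (79 + 1) = 220/80 ≈ 2.750.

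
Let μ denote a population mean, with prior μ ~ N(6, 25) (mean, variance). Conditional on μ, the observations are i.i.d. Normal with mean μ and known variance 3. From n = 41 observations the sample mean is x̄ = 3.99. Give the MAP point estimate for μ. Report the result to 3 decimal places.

μ̂_MAP = 3.996

n = 41, x̄ = 3.99.
For a Normal prior and Normal likelihood with known variance, the posterior is Normal; its mode equals its mean, the precision-weighted average.
Prior precision 1/σ₀² = 1/25 = 0.04; data precision n/σ² = 41/3.
μ̂ = (0.04·6 + (41/3)·3.99) / (0.04 + 41/3) = 54.77/(1028/75) = 16431/4112 ≈ 3.996.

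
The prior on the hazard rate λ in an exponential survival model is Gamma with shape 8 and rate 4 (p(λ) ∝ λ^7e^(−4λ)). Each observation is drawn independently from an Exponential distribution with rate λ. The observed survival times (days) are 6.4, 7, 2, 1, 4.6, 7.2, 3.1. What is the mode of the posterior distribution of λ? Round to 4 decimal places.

The Exponential(rate=λ) likelihood is ∝ λ^n e^(−λΣtᵢ). Here n = 7 and Σtᵢ = 6.4 + 7 + 2 + 1 + 4.6 + 7.2 + 3.1 = 31.3.
Posterior ∝ λ^7e^(−4λ) · λ^7e^(−31.3λ) = λ^14e^(−35.3λ), i.e. Gamma(15, 35.3).
Mode = (a−1)/b = 14/35.3 ≈ 0.3966.

λ̂_MAP = 0.3966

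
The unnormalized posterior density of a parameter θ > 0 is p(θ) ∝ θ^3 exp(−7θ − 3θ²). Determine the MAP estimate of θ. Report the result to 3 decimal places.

θ̂_MAP = 0.333

ℓ'(θ) = 3/θ − 7 − 6θ. Setting this to zero and multiplying by θ: 6θ² + 7θ − 3 = 0.
θ = (−7 + √(7² + 4·6·3)) / (2·6) = (−7 + √121) / 12 = (−7 + 11)/12 = 1/3.
ℓ''(θ) = −3/θ² − 6 < 0, confirming a maximum.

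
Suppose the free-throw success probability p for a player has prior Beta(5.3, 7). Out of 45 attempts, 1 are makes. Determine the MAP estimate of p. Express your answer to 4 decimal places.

Prior: Beta(5.3, 7).
Data: 1 success in 45 trials. The binomial likelihood contributes p(1−p)^44, so the posterior is Beta(5.3+1, 7+44) = Beta(6.3, 51).
For Beta(a, b) with a, b > 1 the mode is (a−1)/(a+b−2) = 5.3/55.3 ≈ 0.0958.

p̂_MAP = 0.0958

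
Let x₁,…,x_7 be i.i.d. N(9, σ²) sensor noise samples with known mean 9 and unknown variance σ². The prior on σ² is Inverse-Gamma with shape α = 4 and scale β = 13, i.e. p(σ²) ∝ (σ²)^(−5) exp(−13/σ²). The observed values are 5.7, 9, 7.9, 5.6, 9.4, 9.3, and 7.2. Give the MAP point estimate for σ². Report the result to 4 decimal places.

σ̂²_MAP = 3.1265

Sum of squared deviations about the known mean: SS = (5.7−9)² + (9−9)² + (7.9−9)² + (5.6−9)² + (9.4−9)² + (9.3−9)² + (7.2−9)² = 27.15.
The Normal likelihood contributes (σ²)^(−n/2) exp(−SS/(2σ²)), so the posterior is Inverse-Gamma(α + n/2, β + SS/2) = Inverse-Gamma(7.5, 26.575).
The mode of Inverse-Gamma(a, b) is b/(a+1) = 26.575/8.5 ≈ 3.1265.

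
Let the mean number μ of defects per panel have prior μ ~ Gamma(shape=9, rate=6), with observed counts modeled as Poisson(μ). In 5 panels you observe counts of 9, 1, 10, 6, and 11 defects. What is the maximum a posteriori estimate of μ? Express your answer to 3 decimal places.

Σxᵢ = 9+1+10+6+11 = 37, with n = 5.
Posterior ∝ μ^8e^(−6μ) · μ^37e^(−5μ) = μ^45e^(−11μ), i.e. Gamma(shape=46, rate=11).
The mode of a Gamma(a, b) with a ≥ 1 (shape–rate) is (a−1)/b = 45/11 ≈ 4.091.

μ̂_MAP = 4.091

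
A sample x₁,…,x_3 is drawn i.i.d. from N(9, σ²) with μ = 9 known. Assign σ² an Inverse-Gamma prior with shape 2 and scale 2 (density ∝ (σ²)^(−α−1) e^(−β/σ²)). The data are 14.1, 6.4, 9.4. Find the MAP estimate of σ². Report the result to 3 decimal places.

Sum of squared deviations about the known mean: SS = (14.1−9)² + (6.4−9)² + (9.4−9)² = 32.93.
The Normal likelihood contributes (σ²)^(−n/2) exp(−SS/(2σ²)), so the posterior is Inverse-Gamma(α + n/2, β + SS/2) = Inverse-Gamma(3.5, 18.465).
The mode of Inverse-Gamma(a, b) is b/(a+1) = 18.465/4.5 ≈ 4.103.

σ̂²_MAP = 4.103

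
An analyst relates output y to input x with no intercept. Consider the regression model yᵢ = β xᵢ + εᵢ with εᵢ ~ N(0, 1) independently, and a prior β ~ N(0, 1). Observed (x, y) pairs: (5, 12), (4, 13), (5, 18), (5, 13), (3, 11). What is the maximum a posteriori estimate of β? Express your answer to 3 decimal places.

log p(β | y) = −Σ(yᵢ − βxᵢ)²/(2·1) − β²/(2·1) + const.
Setting the derivative to zero: Σxᵢ(yᵢ − βxᵢ)/1 − β/1 = 0, so β = Σxᵢyᵢ / (Σxᵢ² + σ²/τ²).
Σxᵢyᵢ = 5·12 + 4·13 + 5·18 + 5·13 + 3·11 = 300; Σxᵢ² = 100; σ²/τ² = 1.
β̂_MAP = 300 / (100 + 1) = 300/101 ≈ 2.970.

β̂_MAP = 2.970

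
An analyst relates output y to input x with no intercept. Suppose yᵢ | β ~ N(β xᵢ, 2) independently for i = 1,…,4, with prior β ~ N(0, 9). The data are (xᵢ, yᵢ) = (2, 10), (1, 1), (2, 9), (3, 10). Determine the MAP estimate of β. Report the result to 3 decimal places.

log p(β | y) = −Σ(yᵢ − βxᵢ)²/(2·2) − β²/(2·9) + const.
Setting the derivative to zero: Σxᵢ(yᵢ − βxᵢ)/2 − β/9 = 0, so β = Σxᵢyᵢ / (Σxᵢ² + σ²/τ²).
Σxᵢyᵢ = 2·10 + 1·1 + 2·9 + 3·10 = 69; Σxᵢ² = 18; σ²/τ² = 2/9.
β̂_MAP = 69 / (18 + 2/9) = 69/(164/9) = 621/164 ≈ 3.787.

β̂_MAP = 3.787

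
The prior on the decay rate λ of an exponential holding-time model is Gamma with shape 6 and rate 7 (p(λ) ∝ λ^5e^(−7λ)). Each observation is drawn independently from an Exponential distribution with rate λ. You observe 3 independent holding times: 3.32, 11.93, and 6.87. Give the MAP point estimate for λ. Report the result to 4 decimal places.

The Exponential(rate=λ) likelihood is ∝ λ^n e^(−λΣtᵢ). Here n = 3 and Σtᵢ = 3.32 + 11.93 + 6.87 = 22.12.
Posterior ∝ λ^5e^(−7λ) · λ^3e^(−22.12λ) = λ^8e^(−29.12λ), i.e. Gamma(9, 29.12).
Mode = (a−1)/b = 8/29.12 ≈ 0.2747.

λ̂_MAP = 0.2747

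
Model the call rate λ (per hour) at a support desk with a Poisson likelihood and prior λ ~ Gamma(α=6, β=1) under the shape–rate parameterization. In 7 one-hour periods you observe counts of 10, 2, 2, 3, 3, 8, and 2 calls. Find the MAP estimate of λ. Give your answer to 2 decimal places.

λ̂_MAP = 4.38

Σxᵢ = 10+2+2+3+3+8+2 = 30, with n = 7.
Posterior ∝ λ^5e^(−1λ) · λ^30e^(−7λ) = λ^35e^(−8λ), i.e. Gamma(shape=36, rate=8).
The mode of a Gamma(a, b) with a ≥ 1 (shape–rate) is (a−1)/b = 35/8 ≈ 4.38.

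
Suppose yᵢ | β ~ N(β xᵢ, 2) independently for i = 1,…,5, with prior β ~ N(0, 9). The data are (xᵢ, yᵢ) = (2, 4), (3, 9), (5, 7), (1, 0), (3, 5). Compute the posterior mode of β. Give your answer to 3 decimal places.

β̂_MAP = 1.763

log p(β | y) = −Σ(yᵢ − βxᵢ)²/(2·2) − β²/(2·9) + const.
Setting the derivative to zero: Σxᵢ(yᵢ − βxᵢ)/2 − β/9 = 0, so β = Σxᵢyᵢ / (Σxᵢ² + σ²/τ²).
Σxᵢyᵢ = 2·4 + 3·9 + 5·7 + 1·0 + 3·5 = 85; Σxᵢ² = 48; σ²/τ² = 2/9.
β̂_MAP = 85 / (48 + 2/9) = 85/(434/9) = 765/434 ≈ 1.763.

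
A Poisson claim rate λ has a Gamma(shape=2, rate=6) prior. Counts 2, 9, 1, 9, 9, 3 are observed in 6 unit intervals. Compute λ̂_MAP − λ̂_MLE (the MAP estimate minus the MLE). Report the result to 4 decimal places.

MAP − MLE = -2.6667

Σxᵢ = 33. Posterior is Gamma(35, 12); MAP = (35−1)/12 = 34/12 ≈ 2.83333.
MLE = x̄ = 33/6 ≈ 5.50000.
Difference = 34/12 − 33/6 = -8/3 ≈ -2.6667.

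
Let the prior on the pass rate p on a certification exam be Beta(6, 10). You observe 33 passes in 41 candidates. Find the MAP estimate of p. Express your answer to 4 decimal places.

p̂_MAP = 0.6909

Prior: Beta(6, 10).
Data: 33 successes in 41 trials. The binomial likelihood contributes p^33(1−p)^8, so the posterior is Beta(6+33, 10+8) = Beta(39, 18).
For Beta(a, b) with a, b > 1 the mode is (a−1)/(a+b−2) = 38/55 ≈ 0.6909.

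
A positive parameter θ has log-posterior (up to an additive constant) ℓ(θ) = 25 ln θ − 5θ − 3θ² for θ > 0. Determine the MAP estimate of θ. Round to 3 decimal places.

θ̂_MAP = 1.667

ℓ'(θ) = 25/θ − 5 − 6θ. Setting this to zero and multiplying by θ: 6θ² + 5θ − 25 = 0.
θ = (−5 + √(5² + 4·6·25)) / (2·6) = (−5 + √625) / 12 = (−5 + 25)/12 = 5/3.
ℓ''(θ) = −25/θ² − 6 < 0, confirming a maximum.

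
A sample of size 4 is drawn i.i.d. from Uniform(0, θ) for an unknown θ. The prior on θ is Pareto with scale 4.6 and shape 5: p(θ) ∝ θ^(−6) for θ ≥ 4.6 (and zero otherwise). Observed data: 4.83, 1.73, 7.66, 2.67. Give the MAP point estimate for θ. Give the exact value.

θ̂_MAP = 7.66

The Uniform(0, θ) likelihood is θ^(−n) for θ ≥ max(xᵢ), zero otherwise. Here max(xᵢ) = 7.66.
Posterior ∝ θ^(−6) · θ^(−4) = θ^(−10) on θ ≥ max(4.6, 7.66) = 7.66.
This density is strictly decreasing in θ, so the posterior mode lies at the lower boundary of the support.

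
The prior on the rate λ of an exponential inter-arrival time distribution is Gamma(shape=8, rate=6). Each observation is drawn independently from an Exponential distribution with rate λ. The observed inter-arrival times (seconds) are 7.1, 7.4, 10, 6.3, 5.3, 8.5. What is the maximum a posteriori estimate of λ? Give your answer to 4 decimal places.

λ̂_MAP = 0.2569

The Exponential(rate=λ) likelihood is ∝ λ^n e^(−λΣtᵢ). Here n = 6 and Σtᵢ = 7.1 + 7.4 + 10 + 6.3 + 5.3 + 8.5 = 44.6.
Posterior ∝ λ^7e^(−6λ) · λ^6e^(−44.6λ) = λ^13e^(−50.6λ), i.e. Gamma(14, 50.6).
Mode = (a−1)/b = 13/50.6 ≈ 0.2569.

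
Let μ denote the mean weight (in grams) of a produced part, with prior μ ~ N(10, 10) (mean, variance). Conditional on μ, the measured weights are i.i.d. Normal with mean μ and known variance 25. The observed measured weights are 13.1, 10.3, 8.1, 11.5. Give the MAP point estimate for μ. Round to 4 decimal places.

n = 4; x̄ = (13.1 + 10.3 + 8.1 + 11.5)/4 = 43/4 = 10.75.
For a Normal prior and Normal likelihood with known variance, the posterior is Normal; its mode equals its mean, the precision-weighted average.
Prior precision 1/σ₀² = 1/10 = 0.1; data precision n/σ² = 4/25 = 0.16.
μ̂ = (0.1·10 + 0.16·10.75) / (0.1 + 0.16) = 2.72/0.26 = 136/13 ≈ 10.4615.

μ̂_MAP = 10.4615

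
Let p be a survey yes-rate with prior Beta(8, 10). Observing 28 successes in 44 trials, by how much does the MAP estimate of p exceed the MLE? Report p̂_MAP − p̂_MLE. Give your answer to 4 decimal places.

MAP − MLE = -0.0530

Posterior is Beta(36, 26); MAP = (36−1)/(62−2) = 35/60 ≈ 0.58333.
MLE ignores the prior: p̂_MLE = k/n = 28/44 ≈ 0.63636.
Difference = 35/60 − 28/44 = -7/132 ≈ -0.0530.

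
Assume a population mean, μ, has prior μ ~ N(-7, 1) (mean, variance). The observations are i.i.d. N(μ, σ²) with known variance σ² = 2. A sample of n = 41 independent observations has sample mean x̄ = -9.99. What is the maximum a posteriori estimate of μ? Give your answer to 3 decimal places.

μ̂_MAP = -9.851

n = 41, x̄ = -9.99.
For a Normal prior and Normal likelihood with known variance, the posterior is Normal; its mode equals its mean, the precision-weighted average.
Prior precision 1/σ₀² = 1/1 = 1; data precision n/σ² = 41/2 = 20.5.
μ̂ = (1·(-7) + 20.5·(-9.99)) / (1 + 20.5) = (-211.795)/21.5 = -42359/4300 ≈ -9.851.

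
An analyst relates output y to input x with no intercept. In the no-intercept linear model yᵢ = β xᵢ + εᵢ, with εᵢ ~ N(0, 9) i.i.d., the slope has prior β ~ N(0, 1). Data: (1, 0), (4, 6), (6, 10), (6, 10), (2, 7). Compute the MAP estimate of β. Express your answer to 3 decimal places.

log p(β | y) = −Σ(yᵢ − βxᵢ)²/(2·9) − β²/(2·1) + const.
Setting the derivative to zero: Σxᵢ(yᵢ − βxᵢ)/9 − β/1 = 0, so β = Σxᵢyᵢ / (Σxᵢ² + σ²/τ²).
Σxᵢyᵢ = 1·0 + 4·6 + 6·10 + 6·10 + 2·7 = 158; Σxᵢ² = 93; σ²/τ² = 9.
β̂_MAP = 158 / (93 + 9) = 158/102 ≈ 1.549.

β̂_MAP = 1.549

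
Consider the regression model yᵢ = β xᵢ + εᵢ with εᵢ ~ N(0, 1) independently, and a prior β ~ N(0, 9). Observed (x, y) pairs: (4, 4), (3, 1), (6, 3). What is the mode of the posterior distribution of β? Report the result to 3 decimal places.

log p(β | y) = −Σ(yᵢ − βxᵢ)²/(2·1) − β²/(2·9) + const.
Setting the derivative to zero: Σxᵢ(yᵢ − βxᵢ)/1 − β/9 = 0, so β = Σxᵢyᵢ / (Σxᵢ² + σ²/τ²).
Σxᵢyᵢ = 4·4 + 3·1 + 6·3 = 37; Σxᵢ² = 61; σ²/τ² = 1/9.
β̂_MAP = 37 / (61 + 1/9) = 37/(550/9) = 333/550 ≈ 0.605.

β̂_MAP = 0.605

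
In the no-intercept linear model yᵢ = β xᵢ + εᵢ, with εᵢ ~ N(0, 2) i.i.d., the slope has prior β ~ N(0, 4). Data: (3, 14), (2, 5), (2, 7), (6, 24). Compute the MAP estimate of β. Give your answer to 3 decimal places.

β̂_MAP = 3.925

log p(β | y) = −Σ(yᵢ − βxᵢ)²/(2·2) − β²/(2·4) + const.
Setting the derivative to zero: Σxᵢ(yᵢ − βxᵢ)/2 − β/4 = 0, so β = Σxᵢyᵢ / (Σxᵢ² + σ²/τ²).
Σxᵢyᵢ = 3·14 + 2·5 + 2·7 + 6·24 = 210; Σxᵢ² = 53; σ²/τ² = 0.5.
β̂_MAP = 210 / (53 + 0.5) = 210/53.5 ≈ 3.925.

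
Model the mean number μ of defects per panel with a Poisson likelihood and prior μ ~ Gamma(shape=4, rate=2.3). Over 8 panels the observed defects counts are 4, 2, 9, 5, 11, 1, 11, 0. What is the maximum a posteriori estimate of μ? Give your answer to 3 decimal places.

μ̂_MAP = 4.466

Σxᵢ = 4+2+9+5+11+1+11+0 = 43, with n = 8.
Posterior ∝ μ^3e^(−2.3μ) · μ^43e^(−8μ) = μ^46e^(−10.3μ), i.e. Gamma(shape=47, rate=10.3).
The mode of a Gamma(a, b) with a ≥ 1 (shape–rate) is (a−1)/b = 46/10.3 ≈ 4.466.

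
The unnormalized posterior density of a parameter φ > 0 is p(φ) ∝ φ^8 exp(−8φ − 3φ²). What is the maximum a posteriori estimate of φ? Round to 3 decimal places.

ℓ'(φ) = 8/φ − 8 − 6φ. Setting this to zero and multiplying by φ: 6φ² + 8φ − 8 = 0.
φ = (−8 + √(8² + 4·6·8)) / (2·6) = (−8 + √256) / 12 = (−8 + 16)/12 = 2/3.
ℓ''(φ) = −8/φ² − 6 < 0, confirming a maximum.

φ̂_MAP = 0.667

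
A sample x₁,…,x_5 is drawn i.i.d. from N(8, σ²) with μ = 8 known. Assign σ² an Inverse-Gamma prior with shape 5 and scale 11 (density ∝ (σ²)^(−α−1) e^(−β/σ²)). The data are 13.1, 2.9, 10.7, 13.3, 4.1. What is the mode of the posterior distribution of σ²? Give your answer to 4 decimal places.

Sum of squared deviations about the known mean: SS = (13.1−8)² + (2.9−8)² + (10.7−8)² + (13.3−8)² + (4.1−8)² = 102.61.
The Normal likelihood contributes (σ²)^(−n/2) exp(−SS/(2σ²)), so the posterior is Inverse-Gamma(α + n/2, β + SS/2) = Inverse-Gamma(7.5, 62.305).
The mode of Inverse-Gamma(a, b) is b/(a+1) = 62.305/8.5 ≈ 7.3300.

σ̂²_MAP = 7.3300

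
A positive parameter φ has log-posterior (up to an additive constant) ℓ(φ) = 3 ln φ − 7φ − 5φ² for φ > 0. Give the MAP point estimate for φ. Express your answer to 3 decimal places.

ℓ'(φ) = 3/φ − 7 − 10φ. Setting this to zero and multiplying by φ: 10φ² + 7φ − 3 = 0.
φ = (−7 + √(7² + 4·10·3)) / (2·10) = (−7 + √169) / 20 = (−7 + 13)/20 = 3/10.
ℓ''(φ) = −3/φ² − 10 < 0, confirming a maximum.

φ̂_MAP = 0.300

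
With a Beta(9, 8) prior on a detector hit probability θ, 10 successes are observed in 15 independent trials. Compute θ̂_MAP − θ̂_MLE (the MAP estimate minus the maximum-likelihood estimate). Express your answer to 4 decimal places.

MAP − MLE = -0.0667

Posterior is Beta(19, 13); MAP = (19−1)/(32−2) = 18/30 ≈ 0.60000.
MLE ignores the prior: θ̂_MLE = k/n = 10/15 ≈ 0.66667.
Difference = 18/30 − 10/15 = -1/15 ≈ -0.0667.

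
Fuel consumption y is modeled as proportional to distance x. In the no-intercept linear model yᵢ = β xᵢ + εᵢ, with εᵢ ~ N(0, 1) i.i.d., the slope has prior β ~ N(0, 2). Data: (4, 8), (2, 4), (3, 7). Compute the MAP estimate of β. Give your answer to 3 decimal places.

β̂_MAP = 2.068

log p(β | y) = −Σ(yᵢ − βxᵢ)²/(2·1) − β²/(2·2) + const.
Setting the derivative to zero: Σxᵢ(yᵢ − βxᵢ)/1 − β/2 = 0, so β = Σxᵢyᵢ / (Σxᵢ² + σ²/τ²).
Σxᵢyᵢ = 4·8 + 2·4 + 3·7 = 61; Σxᵢ² = 29; σ²/τ² = 0.5.
β̂_MAP = 61 / (29 + 0.5) = 61/29.5 ≈ 2.068.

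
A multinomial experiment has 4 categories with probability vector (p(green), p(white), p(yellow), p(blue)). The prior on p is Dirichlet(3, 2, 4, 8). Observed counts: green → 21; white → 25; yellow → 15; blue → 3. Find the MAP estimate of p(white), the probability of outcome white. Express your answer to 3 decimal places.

MAP estimate of p(white) = 0.338

The posterior is Dirichlet(αᵢ + nᵢ) = Dirichlet(24, 27, 19, 11).
For a Dirichlet(a₁,…,a_K) with all aᵢ > 1, the mode has j-th component (aⱼ − 1)/(Σaᵢ − K).
Here Σaᵢ = 81 and K = 4, so p(white) = (27 − 1)/(81 − 4) = 26/77 ≈ 0.338.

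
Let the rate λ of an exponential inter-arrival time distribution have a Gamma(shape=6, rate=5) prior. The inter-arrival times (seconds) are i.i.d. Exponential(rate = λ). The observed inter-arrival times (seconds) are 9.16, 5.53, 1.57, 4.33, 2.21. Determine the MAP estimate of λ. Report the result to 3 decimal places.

λ̂_MAP = 0.360

The Exponential(rate=λ) likelihood is ∝ λ^n e^(−λΣtᵢ). Here n = 5 and Σtᵢ = 9.16 + 5.53 + 1.57 + 4.33 + 2.21 = 22.80.
Posterior ∝ λ^5e^(−5λ) · λ^5e^(−22.80λ) = λ^10e^(−27.80λ), i.e. Gamma(11, 27.80).
Mode = (a−1)/b = 10/27.80 ≈ 0.360.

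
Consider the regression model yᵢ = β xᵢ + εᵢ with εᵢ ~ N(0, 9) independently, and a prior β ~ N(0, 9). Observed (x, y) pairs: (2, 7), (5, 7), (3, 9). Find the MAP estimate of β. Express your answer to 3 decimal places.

β̂_MAP = 1.949

log p(β | y) = −Σ(yᵢ − βxᵢ)²/(2·9) − β²/(2·9) + const.
Setting the derivative to zero: Σxᵢ(yᵢ − βxᵢ)/9 − β/9 = 0, so β = Σxᵢyᵢ / (Σxᵢ² + σ²/τ²).
Σxᵢyᵢ = 2·7 + 5·7 + 3·9 = 76; Σxᵢ² = 38; σ²/τ² = 1.
β̂_MAP = 76 / (38 + 1) = 76/39 ≈ 1.949.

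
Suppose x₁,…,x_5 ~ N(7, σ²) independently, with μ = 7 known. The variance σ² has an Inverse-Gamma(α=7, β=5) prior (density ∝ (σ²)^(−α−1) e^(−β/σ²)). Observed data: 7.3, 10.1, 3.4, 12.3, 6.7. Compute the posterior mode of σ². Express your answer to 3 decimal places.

Sum of squared deviations about the known mean: SS = (7.3−7)² + (10.1−7)² + (3.4−7)² + (12.3−7)² + (6.7−7)² = 50.84.
The Normal likelihood contributes (σ²)^(−n/2) exp(−SS/(2σ²)), so the posterior is Inverse-Gamma(α + n/2, β + SS/2) = Inverse-Gamma(9.5, 30.42).
The mode of Inverse-Gamma(a, b) is b/(a+1) = 30.42/10.5 ≈ 2.897.

σ̂²_MAP = 2.897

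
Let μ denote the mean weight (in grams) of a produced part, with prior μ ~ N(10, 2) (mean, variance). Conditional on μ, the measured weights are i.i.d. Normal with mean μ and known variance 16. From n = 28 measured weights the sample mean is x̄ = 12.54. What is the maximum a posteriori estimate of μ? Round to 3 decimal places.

n = 28, x̄ = 12.54.
For a Normal prior and Normal likelihood with known variance, the posterior is Normal; its mode equals its mean, the precision-weighted average.
Prior precision 1/σ₀² = 1/2 = 0.5; data precision n/σ² = 28/16 = 1.75.
μ̂ = (0.5·10 + 1.75·12.54) / (0.5 + 1.75) = 26.945/2.25 = 5389/450 ≈ 11.976.

μ̂_MAP = 11.976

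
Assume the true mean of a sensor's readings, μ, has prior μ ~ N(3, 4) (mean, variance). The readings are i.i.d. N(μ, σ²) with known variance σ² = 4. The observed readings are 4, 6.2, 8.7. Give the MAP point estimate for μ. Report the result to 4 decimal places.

μ̂_MAP = 5.4750

n = 3; x̄ = (4 + 6.2 + 8.7)/3 = 18.9/3 = 6.3.
For a Normal prior and Normal likelihood with known variance, the posterior is Normal; its mode equals its mean, the precision-weighted average.
Prior precision 1/σ₀² = 1/4 = 0.25; data precision n/σ² = 3/4 = 0.75.
μ̂ = (0.25·3 + 0.75·6.3) / (0.25 + 0.75) = 5.475/1 = 5.4750.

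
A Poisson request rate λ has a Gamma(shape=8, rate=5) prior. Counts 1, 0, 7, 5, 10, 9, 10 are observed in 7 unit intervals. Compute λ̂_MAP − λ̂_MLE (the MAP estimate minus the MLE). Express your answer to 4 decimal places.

MAP − MLE = -1.9167

Σxᵢ = 42. Posterior is Gamma(50, 12); MAP = (50−1)/12 = 49/12 ≈ 4.08333.
MLE = x̄ = 42/7 ≈ 6.00000.
Difference = 49/12 − 42/7 = -23/12 ≈ -1.9167.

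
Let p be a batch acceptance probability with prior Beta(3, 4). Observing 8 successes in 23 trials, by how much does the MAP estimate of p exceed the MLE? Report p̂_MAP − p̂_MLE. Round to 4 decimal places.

Posterior is Beta(11, 19); MAP = (11−1)/(30−2) = 10/28 ≈ 0.35714.
MLE ignores the prior: p̂_MLE = k/n = 8/23 ≈ 0.34783.
Difference = 10/28 − 8/23 = 3/322 ≈ 0.0093.

MAP − MLE = 0.0093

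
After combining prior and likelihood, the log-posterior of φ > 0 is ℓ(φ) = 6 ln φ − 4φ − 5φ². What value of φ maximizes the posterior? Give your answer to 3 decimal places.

φ̂_MAP = 0.600

ℓ'(φ) = 6/φ − 4 − 10φ. Setting this to zero and multiplying by φ: 10φ² + 4φ − 6 = 0.
φ = (−4 + √(4² + 4·10·6)) / (2·10) = (−4 + √256) / 20 = (−4 + 16)/20 = 3/5.
ℓ''(φ) = −6/φ² − 10 < 0, confirming a maximum.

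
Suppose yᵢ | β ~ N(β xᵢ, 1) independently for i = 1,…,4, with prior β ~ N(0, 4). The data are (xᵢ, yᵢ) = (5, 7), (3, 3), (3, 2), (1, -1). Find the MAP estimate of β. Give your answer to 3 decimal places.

β̂_MAP = 1.107

log p(β | y) = −Σ(yᵢ − βxᵢ)²/(2·1) − β²/(2·4) + const.
Setting the derivative to zero: Σxᵢ(yᵢ − βxᵢ)/1 − β/4 = 0, so β = Σxᵢyᵢ / (Σxᵢ² + σ²/τ²).
Σxᵢyᵢ = 5·7 + 3·3 + 3·2 + 1·(-1) = 49; Σxᵢ² = 44; σ²/τ² = 0.25.
β̂_MAP = 49 / (44 + 0.25) = 49/44.25 ≈ 1.107.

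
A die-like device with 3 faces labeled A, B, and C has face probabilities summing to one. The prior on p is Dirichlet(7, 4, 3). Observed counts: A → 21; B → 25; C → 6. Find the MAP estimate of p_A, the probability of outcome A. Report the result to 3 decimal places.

The posterior is Dirichlet(αᵢ + nᵢ) = Dirichlet(28, 29, 9).
For a Dirichlet(a₁,…,a_K) with all aᵢ > 1, the mode has j-th component (aⱼ − 1)/(Σaᵢ − K).
Here Σaᵢ = 66 and K = 3, so p_A = (28 − 1)/(66 − 3) = 27/63 ≈ 0.429.

MAP estimate of p_A = 0.429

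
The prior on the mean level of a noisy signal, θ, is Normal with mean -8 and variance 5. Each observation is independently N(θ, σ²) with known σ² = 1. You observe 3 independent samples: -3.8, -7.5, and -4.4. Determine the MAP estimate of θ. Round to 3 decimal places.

n = 3; x̄ = ((-3.8) + (-7.5) + (-4.4))/3 = -15.7/3 = -157/30 ≈ -5.2333.
For a Normal prior and Normal likelihood with known variance, the posterior is Normal; its mode equals its mean, the precision-weighted average.
Prior precision 1/σ₀² = 1/5 = 0.2; data precision n/σ² = 3/1 = 3.
θ̂ = (0.2·(-8) + 3·(-157/30)) / (0.2 + 3) = (-17.3)/3.2 = -5.40625 ≈ -5.406.

θ̂_MAP = -5.406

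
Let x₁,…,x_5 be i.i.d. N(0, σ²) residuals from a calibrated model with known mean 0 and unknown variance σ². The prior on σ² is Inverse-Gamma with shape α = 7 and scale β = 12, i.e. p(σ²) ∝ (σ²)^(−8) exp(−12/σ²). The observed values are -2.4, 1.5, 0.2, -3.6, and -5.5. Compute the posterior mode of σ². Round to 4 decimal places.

Sum of squared deviations about the known mean: SS = (-2.4−0)² + (1.5−0)² + (0.2−0)² + (-3.6−0)² + (-5.5−0)² = 51.26.
The Normal likelihood contributes (σ²)^(−n/2) exp(−SS/(2σ²)), so the posterior is Inverse-Gamma(α + n/2, β + SS/2) = Inverse-Gamma(9.5, 37.63).
The mode of Inverse-Gamma(a, b) is b/(a+1) = 37.63/10.5 ≈ 3.5838.

σ̂²_MAP = 3.5838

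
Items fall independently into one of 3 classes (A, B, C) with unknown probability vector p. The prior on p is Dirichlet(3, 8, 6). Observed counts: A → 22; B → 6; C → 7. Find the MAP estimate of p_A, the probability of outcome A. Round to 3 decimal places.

MAP estimate of p_A = 0.490

The posterior is Dirichlet(αᵢ + nᵢ) = Dirichlet(25, 14, 13).
For a Dirichlet(a₁,…,a_K) with all aᵢ > 1, the mode has j-th component (aⱼ − 1)/(Σaᵢ − K).
Here Σaᵢ = 52 and K = 3, so p_A = (25 − 1)/(52 − 3) = 24/49 ≈ 0.490.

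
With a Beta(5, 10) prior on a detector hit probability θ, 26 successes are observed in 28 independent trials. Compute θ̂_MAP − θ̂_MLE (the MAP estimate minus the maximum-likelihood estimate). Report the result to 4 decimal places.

MAP − MLE = -0.1969

Posterior is Beta(31, 12); MAP = (31−1)/(43−2) = 30/41 ≈ 0.73171.
MLE ignores the prior: θ̂_MLE = k/n = 26/28 ≈ 0.92857.
Difference = 30/41 − 26/28 = -113/574 ≈ -0.1969.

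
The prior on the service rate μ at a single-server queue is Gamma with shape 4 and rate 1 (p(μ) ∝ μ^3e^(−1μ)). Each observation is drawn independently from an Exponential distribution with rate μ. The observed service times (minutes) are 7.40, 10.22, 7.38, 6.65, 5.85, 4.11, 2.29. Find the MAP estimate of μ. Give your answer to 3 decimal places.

The Exponential(rate=μ) likelihood is ∝ μ^n e^(−μΣtᵢ). Here n = 7 and Σtᵢ = 7.40 + 10.22 + 7.38 + 6.65 + 5.85 + 4.11 + 2.29 = 43.90.
Posterior ∝ μ^3e^(−1μ) · μ^7e^(−43.90μ) = μ^10e^(−44.90μ), i.e. Gamma(11, 44.90).
Mode = (a−1)/b = 10/44.90 ≈ 0.223.

μ̂_MAP = 0.223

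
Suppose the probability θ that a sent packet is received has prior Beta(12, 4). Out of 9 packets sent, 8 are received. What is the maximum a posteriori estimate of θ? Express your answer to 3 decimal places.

θ̂_MAP = 0.826

Prior: Beta(12, 4).
Data: 8 successes in 9 trials. The binomial likelihood contributes θ^8(1−θ)^1, so the posterior is Beta(12+8, 4+1) = Beta(20, 5).
For Beta(a, b) with a, b > 1 the mode is (a−1)/(a+b−2) = 19/23 ≈ 0.826.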